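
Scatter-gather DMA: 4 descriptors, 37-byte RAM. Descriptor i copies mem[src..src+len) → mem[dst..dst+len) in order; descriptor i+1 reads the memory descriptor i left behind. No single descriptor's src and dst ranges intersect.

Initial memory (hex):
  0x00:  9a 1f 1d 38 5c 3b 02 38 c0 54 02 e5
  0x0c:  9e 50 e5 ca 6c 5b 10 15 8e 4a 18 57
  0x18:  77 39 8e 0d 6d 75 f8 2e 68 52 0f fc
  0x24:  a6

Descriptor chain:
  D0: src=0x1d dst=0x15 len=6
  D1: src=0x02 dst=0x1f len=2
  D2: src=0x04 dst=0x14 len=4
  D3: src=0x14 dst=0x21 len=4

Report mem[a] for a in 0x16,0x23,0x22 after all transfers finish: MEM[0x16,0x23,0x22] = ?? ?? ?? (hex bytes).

MEM[0x16,0x23,0x22] = 02 02 3b

#0 dst[0x15+6] := {0x75,0xf8,0x2e,0x68,0x52,0x0f}
#1 dst[0x1f+2] := {0x1d,0x38}
#2 dst[0x14+4] := {0x5c,0x3b,0x02,0x38}
#3 dst[0x21+4] := {0x5c,0x3b,0x02,0x38}
query mem[0x16]=0x02, mem[0x23]=0x02, mem[0x22]=0x3b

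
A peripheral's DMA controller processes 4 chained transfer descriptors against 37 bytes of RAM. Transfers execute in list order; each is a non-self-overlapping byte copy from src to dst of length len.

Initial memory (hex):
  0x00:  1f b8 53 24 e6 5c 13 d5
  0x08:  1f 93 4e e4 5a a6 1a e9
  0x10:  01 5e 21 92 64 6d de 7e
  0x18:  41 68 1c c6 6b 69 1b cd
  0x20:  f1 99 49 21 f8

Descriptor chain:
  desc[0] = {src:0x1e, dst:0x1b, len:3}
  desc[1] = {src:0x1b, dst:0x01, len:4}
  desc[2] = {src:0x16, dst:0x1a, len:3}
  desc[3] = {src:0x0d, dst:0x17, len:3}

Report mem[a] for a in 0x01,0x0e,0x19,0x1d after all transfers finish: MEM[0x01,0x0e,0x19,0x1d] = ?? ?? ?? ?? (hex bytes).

MEM[0x01,0x0e,0x19,0x1d] = 1b 1a e9 f1

D0: mem[0x1b..0x1d] <- [1b cd f1]
D1: mem[0x01..0x04] <- [1b cd f1 1b]
D2: mem[0x1a..0x1c] <- [de 7e 41]
D3: mem[0x17..0x19] <- [a6 1a e9]
query mem[0x01]=0x1b, mem[0x0e]=0x1a, mem[0x19]=0xe9, mem[0x1d]=0xf1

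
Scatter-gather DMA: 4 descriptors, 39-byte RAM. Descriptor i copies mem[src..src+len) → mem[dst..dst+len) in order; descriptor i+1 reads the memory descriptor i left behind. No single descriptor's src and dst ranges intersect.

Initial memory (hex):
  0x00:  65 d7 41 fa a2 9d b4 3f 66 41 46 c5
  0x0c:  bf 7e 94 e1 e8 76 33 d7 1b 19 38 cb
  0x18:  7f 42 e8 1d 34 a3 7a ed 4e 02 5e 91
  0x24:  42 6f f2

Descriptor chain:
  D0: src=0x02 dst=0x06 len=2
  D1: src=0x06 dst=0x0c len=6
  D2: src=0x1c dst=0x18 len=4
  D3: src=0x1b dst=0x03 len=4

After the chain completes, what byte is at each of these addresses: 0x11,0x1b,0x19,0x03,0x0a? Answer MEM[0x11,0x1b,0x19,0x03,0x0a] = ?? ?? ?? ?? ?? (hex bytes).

MEM[0x11,0x1b,0x19,0x03,0x0a] = c5 ed a3 ed 46

[0] 0x02->0x06 len=2 : 41 fa
[1] 0x06->0x0c len=6 : 41 fa 66 41 46 c5
[2] 0x1c->0x18 len=4 : 34 a3 7a ed
[3] 0x1b->0x03 len=4 : ed 34 a3 7a
query mem[0x11]=0xc5, mem[0x1b]=0xed, mem[0x19]=0xa3, mem[0x03]=0xed, mem[0x0a]=0x46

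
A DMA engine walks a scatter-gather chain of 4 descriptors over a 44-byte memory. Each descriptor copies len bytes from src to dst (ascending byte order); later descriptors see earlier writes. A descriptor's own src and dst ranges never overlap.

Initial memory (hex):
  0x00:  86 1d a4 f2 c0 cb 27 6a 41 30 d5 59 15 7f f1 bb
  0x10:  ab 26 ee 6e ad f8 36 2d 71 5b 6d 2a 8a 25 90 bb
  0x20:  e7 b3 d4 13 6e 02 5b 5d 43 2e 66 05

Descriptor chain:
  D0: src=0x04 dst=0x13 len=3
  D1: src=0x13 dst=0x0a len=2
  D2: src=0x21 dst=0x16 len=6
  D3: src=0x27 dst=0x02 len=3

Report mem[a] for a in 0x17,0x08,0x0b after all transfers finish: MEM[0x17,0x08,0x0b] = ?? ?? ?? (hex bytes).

MEM[0x17,0x08,0x0b] = d4 41 cb

  after D0: wrote 3B at 0x13 = c0cb27
  after D1: wrote 2B at 0x0a = c0cb
  after D2: wrote 6B at 0x16 = b3d4136e025b
  after D3: wrote 3B at 0x02 = 5d432e
query mem[0x17]=0xd4, mem[0x08]=0x41, mem[0x0b]=0xcb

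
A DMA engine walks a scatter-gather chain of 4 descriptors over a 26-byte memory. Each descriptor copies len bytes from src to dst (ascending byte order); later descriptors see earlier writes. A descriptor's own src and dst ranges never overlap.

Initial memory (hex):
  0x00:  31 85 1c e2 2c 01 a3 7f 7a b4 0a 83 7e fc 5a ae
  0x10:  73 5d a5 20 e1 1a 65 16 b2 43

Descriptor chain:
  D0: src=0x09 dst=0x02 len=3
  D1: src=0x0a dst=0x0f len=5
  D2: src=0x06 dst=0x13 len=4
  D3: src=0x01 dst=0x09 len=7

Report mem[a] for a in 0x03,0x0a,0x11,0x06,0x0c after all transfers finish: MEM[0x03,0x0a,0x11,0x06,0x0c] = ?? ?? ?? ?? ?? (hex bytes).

D0: mem[0x02..0x04] <- [b4 0a 83]
D1: mem[0x0f..0x13] <- [0a 83 7e fc 5a]
D2: mem[0x13..0x16] <- [a3 7f 7a b4]
D3: mem[0x09..0x0f] <- [85 b4 0a 83 01 a3 7f]
query mem[0x03]=0x0a, mem[0x0a]=0xb4, mem[0x11]=0x7e, mem[0x06]=0xa3, mem[0x0c]=0x83

MEM[0x03,0x0a,0x11,0x06,0x0c] = 0a b4 7e a3 83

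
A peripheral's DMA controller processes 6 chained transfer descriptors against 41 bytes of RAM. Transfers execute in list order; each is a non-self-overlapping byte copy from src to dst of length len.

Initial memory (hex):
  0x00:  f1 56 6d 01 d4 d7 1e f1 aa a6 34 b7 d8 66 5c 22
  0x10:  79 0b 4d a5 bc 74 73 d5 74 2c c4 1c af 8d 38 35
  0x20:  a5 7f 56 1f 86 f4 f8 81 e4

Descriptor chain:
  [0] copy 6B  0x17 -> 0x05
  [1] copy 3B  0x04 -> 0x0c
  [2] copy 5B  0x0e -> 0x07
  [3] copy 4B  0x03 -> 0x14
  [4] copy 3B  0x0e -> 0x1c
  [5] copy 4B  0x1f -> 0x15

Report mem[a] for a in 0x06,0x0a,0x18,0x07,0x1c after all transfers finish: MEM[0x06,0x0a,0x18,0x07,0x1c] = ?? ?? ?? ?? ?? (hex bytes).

#0 dst[0x05+6] := {0xd5,0x74,0x2c,0xc4,0x1c,0xaf}
#1 dst[0x0c+3] := {0xd4,0xd5,0x74}
#2 dst[0x07+5] := {0x74,0x22,0x79,0x0b,0x4d}
#3 dst[0x14+4] := {0x01,0xd4,0xd5,0x74}
#4 dst[0x1c+3] := {0x74,0x22,0x79}
#5 dst[0x15+4] := {0x35,0xa5,0x7f,0x56}
query mem[0x06]=0x74, mem[0x0a]=0x0b, mem[0x18]=0x56, mem[0x07]=0x74, mem[0x1c]=0x74

MEM[0x06,0x0a,0x18,0x07,0x1c] = 74 0b 56 74 74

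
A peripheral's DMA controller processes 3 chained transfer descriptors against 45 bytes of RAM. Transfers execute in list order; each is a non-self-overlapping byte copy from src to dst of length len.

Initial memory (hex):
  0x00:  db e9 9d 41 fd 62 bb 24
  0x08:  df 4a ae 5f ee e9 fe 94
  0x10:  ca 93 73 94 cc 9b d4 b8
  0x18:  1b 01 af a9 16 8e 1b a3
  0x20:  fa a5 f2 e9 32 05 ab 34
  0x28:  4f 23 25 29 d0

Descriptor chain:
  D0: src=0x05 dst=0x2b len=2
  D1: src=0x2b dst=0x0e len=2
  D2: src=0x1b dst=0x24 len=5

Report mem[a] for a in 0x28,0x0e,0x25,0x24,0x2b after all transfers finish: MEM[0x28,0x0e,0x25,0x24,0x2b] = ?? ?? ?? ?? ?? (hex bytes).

MEM[0x28,0x0e,0x25,0x24,0x2b] = a3 62 16 a9 62

#0 dst[0x2b+2] := {0x62,0xbb}
#1 dst[0x0e+2] := {0x62,0xbb}
#2 dst[0x24+5] := {0xa9,0x16,0x8e,0x1b,0xa3}
query mem[0x28]=0xa3, mem[0x0e]=0x62, mem[0x25]=0x16, mem[0x24]=0xa9, mem[0x2b]=0x62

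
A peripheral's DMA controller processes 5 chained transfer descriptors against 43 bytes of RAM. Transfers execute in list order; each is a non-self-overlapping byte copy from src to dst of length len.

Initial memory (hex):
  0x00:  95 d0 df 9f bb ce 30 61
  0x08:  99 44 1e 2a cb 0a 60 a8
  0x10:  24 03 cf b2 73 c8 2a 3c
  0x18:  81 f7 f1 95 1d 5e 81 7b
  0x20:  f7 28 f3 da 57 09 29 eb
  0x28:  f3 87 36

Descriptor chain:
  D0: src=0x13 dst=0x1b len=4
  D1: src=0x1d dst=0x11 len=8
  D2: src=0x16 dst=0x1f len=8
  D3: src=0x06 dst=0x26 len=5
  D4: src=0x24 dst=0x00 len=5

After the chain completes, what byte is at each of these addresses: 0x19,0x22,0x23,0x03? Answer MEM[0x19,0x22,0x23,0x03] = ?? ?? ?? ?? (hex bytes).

#0 dst[0x1b+4] := {0xb2,0x73,0xc8,0x2a}
#1 dst[0x11+8] := {0xc8,0x2a,0x7b,0xf7,0x28,0xf3,0xda,0x57}
#2 dst[0x1f+8] := {0xf3,0xda,0x57,0xf7,0xf1,0xb2,0x73,0xc8}
#3 dst[0x26+5] := {0x30,0x61,0x99,0x44,0x1e}
#4 dst[0x00+5] := {0xb2,0x73,0x30,0x61,0x99}
query mem[0x19]=0xf7, mem[0x22]=0xf7, mem[0x23]=0xf1, mem[0x03]=0x61

MEM[0x19,0x22,0x23,0x03] = f7 f7 f1 61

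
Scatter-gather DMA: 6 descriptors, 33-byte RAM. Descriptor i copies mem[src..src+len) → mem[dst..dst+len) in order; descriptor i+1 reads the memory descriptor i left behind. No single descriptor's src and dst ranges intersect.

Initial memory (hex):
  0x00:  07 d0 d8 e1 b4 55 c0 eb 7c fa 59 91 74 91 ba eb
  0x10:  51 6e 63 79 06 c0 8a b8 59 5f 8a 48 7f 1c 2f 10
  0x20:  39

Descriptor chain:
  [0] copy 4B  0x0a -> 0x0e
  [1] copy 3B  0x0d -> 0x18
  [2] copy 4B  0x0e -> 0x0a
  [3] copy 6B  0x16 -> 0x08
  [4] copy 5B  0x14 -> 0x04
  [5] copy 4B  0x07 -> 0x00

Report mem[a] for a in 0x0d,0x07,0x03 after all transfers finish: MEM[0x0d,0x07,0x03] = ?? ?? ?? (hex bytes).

D0: mem[0x0e..0x11] <- [59 91 74 91]
D1: mem[0x18..0x1a] <- [91 59 91]
D2: mem[0x0a..0x0d] <- [59 91 74 91]
D3: mem[0x08..0x0d] <- [8a b8 91 59 91 48]
D4: mem[0x04..0x08] <- [06 c0 8a b8 91]
D5: mem[0x00..0x03] <- [b8 91 b8 91]
query mem[0x0d]=0x48, mem[0x07]=0xb8, mem[0x03]=0x91

MEM[0x0d,0x07,0x03] = 48 b8 91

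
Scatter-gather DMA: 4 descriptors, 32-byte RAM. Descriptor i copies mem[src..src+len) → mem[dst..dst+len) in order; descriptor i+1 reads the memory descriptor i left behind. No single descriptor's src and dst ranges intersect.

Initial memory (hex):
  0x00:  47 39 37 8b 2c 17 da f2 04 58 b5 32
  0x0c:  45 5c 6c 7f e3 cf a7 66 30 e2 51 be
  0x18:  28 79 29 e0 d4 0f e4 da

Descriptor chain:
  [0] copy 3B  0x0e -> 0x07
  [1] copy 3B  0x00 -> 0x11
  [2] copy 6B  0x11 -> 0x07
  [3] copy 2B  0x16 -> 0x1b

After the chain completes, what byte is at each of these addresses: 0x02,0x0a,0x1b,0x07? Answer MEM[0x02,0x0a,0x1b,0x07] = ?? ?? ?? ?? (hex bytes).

[0] 0x0e->0x07 len=3 : 6c 7f e3
[1] 0x00->0x11 len=3 : 47 39 37
[2] 0x11->0x07 len=6 : 47 39 37 30 e2 51
[3] 0x16->0x1b len=2 : 51 be
query mem[0x02]=0x37, mem[0x0a]=0x30, mem[0x1b]=0x51, mem[0x07]=0x47

MEM[0x02,0x0a,0x1b,0x07] = 37 30 51 47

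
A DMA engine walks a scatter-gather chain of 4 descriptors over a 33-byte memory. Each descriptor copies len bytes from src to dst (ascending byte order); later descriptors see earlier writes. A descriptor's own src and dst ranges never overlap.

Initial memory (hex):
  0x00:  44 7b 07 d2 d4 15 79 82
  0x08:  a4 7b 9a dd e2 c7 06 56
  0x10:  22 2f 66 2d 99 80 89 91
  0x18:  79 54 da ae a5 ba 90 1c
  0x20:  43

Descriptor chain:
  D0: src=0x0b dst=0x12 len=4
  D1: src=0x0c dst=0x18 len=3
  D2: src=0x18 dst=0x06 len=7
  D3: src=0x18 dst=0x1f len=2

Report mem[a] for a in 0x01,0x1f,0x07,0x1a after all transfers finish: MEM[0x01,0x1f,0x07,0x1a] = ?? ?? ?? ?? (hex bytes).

MEM[0x01,0x1f,0x07,0x1a] = 7b e2 c7 06

D0: mem[0x12..0x15] <- [dd e2 c7 06]
D1: mem[0x18..0x1a] <- [e2 c7 06]
D2: mem[0x06..0x0c] <- [e2 c7 06 ae a5 ba 90]
D3: mem[0x1f..0x20] <- [e2 c7]
query mem[0x01]=0x7b, mem[0x1f]=0xe2, mem[0x07]=0xc7, mem[0x1a]=0x06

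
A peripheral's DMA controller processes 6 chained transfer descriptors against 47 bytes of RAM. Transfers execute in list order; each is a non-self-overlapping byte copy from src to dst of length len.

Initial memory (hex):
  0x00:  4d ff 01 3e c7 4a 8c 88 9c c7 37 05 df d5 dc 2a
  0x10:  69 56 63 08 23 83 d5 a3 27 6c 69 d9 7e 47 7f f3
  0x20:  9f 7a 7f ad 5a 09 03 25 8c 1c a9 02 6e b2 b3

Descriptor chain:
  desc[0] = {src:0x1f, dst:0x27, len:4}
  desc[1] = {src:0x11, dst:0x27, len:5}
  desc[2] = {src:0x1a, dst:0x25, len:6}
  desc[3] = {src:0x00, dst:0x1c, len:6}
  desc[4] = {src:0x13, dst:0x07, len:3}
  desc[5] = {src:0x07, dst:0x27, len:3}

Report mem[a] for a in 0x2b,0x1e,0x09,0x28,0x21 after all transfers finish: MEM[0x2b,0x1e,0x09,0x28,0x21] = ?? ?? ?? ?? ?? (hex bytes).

MEM[0x2b,0x1e,0x09,0x28,0x21] = 83 01 83 23 4a

[0] 0x1f->0x27 len=4 : f3 9f 7a 7f
[1] 0x11->0x27 len=5 : 56 63 08 23 83
[2] 0x1a->0x25 len=6 : 69 d9 7e 47 7f f3
[3] 0x00->0x1c len=6 : 4d ff 01 3e c7 4a
[4] 0x13->0x07 len=3 : 08 23 83
[5] 0x07->0x27 len=3 : 08 23 83
query mem[0x2b]=0x83, mem[0x1e]=0x01, mem[0x09]=0x83, mem[0x28]=0x23, mem[0x21]=0x4a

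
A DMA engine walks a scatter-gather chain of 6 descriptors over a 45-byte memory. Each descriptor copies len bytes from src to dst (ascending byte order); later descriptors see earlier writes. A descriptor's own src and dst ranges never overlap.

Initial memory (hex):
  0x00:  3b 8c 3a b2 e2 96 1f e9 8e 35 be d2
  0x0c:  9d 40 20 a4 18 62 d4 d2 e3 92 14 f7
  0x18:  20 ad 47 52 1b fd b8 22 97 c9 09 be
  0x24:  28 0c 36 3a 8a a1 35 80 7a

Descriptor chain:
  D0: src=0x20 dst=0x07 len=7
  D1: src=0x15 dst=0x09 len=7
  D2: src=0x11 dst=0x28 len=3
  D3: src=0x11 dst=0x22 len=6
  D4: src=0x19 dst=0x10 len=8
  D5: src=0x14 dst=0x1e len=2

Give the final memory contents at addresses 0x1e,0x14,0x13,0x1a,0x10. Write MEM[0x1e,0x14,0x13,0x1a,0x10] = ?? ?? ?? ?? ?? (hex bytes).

MEM[0x1e,0x14,0x13,0x1a,0x10] = fd fd 1b 47 ad

D0: mem[0x07..0x0d] <- [97 c9 09 be 28 0c 36]
D1: mem[0x09..0x0f] <- [92 14 f7 20 ad 47 52]
D2: mem[0x28..0x2a] <- [62 d4 d2]
D3: mem[0x22..0x27] <- [62 d4 d2 e3 92 14]
D4: mem[0x10..0x17] <- [ad 47 52 1b fd b8 22 97]
D5: mem[0x1e..0x1f] <- [fd b8]
query mem[0x1e]=0xfd, mem[0x14]=0xfd, mem[0x13]=0x1b, mem[0x1a]=0x47, mem[0x10]=0xad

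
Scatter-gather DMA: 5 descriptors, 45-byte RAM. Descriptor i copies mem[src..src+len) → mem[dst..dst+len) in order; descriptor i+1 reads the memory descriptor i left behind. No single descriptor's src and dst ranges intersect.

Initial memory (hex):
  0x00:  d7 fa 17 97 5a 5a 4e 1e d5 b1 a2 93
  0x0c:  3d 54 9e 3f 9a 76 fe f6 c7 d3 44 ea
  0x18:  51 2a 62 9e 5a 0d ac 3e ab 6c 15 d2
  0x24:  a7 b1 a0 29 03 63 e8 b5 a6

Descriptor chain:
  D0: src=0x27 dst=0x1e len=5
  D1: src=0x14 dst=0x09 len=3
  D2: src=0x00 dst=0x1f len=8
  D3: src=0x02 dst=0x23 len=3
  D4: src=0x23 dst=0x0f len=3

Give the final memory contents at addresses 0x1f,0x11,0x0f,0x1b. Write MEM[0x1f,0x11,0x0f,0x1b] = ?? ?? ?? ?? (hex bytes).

MEM[0x1f,0x11,0x0f,0x1b] = d7 5a 17 9e

[0] 0x27->0x1e len=5 : 29 03 63 e8 b5
[1] 0x14->0x09 len=3 : c7 d3 44
[2] 0x00->0x1f len=8 : d7 fa 17 97 5a 5a 4e 1e
[3] 0x02->0x23 len=3 : 17 97 5a
[4] 0x23->0x0f len=3 : 17 97 5a
query mem[0x1f]=0xd7, mem[0x11]=0x5a, mem[0x0f]=0x17, mem[0x1b]=0x9e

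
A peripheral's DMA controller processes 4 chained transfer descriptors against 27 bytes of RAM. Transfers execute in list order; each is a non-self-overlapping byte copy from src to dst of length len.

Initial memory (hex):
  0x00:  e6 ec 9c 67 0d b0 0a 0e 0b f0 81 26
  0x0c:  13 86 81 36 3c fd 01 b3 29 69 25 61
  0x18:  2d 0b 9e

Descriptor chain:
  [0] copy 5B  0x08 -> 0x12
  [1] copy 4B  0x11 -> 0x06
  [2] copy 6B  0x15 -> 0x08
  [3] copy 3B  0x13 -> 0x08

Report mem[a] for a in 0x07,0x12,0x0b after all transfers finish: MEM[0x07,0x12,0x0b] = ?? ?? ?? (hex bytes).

  after D0: wrote 5B at 0x12 = 0bf0812613
  after D1: wrote 4B at 0x06 = fd0bf081
  after D2: wrote 6B at 0x08 = 2613612d0b9e
  after D3: wrote 3B at 0x08 = f08126
query mem[0x07]=0x0b, mem[0x12]=0x0b, mem[0x0b]=0x2d

MEM[0x07,0x12,0x0b] = 0b 0b 2d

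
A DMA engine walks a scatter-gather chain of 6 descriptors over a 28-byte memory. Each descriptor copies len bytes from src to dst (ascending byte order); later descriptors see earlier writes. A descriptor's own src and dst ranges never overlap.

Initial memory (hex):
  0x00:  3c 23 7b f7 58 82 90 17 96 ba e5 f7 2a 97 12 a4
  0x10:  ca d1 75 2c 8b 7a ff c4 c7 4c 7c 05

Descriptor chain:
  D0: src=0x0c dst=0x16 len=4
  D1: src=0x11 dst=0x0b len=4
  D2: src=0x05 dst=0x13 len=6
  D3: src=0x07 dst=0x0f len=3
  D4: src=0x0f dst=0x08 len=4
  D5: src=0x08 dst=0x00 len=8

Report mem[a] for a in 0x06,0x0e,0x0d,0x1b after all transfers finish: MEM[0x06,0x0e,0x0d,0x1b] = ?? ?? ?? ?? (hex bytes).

  after D0: wrote 4B at 0x16 = 2a9712a4
  after D1: wrote 4B at 0x0b = d1752c8b
  after D2: wrote 6B at 0x13 = 82901796bae5
  after D3: wrote 3B at 0x0f = 1796ba
  after D4: wrote 4B at 0x08 = 1796ba75
  after D5: wrote 8B at 0x00 = 1796ba75752c8b17
query mem[0x06]=0x8b, mem[0x0e]=0x8b, mem[0x0d]=0x2c, mem[0x1b]=0x05

MEM[0x06,0x0e,0x0d,0x1b] = 8b 8b 2c 05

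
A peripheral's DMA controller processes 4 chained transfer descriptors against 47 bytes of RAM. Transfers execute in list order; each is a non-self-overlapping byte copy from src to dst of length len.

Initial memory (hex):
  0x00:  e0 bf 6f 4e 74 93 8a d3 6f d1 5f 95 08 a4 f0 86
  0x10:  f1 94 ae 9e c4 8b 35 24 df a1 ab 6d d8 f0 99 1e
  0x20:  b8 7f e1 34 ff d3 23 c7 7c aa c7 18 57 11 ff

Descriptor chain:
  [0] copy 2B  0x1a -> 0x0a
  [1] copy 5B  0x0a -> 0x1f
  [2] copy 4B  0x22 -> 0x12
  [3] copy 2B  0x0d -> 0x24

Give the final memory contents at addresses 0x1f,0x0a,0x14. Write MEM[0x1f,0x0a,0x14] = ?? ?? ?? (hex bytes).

  after D0: wrote 2B at 0x0a = ab6d
  after D1: wrote 5B at 0x1f = ab6d08a4f0
  after D2: wrote 4B at 0x12 = a4f0ffd3
  after D3: wrote 2B at 0x24 = a4f0
query mem[0x1f]=0xab, mem[0x0a]=0xab, mem[0x14]=0xff

MEM[0x1f,0x0a,0x14] = ab ab ff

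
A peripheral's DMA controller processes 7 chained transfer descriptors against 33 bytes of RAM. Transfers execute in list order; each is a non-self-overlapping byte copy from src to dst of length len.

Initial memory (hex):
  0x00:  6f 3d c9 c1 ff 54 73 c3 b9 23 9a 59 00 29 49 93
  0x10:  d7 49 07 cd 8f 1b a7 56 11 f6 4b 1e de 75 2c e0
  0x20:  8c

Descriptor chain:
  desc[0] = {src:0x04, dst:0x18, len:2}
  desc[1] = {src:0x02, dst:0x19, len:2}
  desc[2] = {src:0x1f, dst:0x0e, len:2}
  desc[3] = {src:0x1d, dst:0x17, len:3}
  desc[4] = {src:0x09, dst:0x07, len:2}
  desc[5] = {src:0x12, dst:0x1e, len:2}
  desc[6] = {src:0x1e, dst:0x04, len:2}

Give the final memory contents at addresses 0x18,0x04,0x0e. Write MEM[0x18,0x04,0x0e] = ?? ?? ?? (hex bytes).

MEM[0x18,0x04,0x0e] = 2c 07 e0

  after D0: wrote 2B at 0x18 = ff54
  after D1: wrote 2B at 0x19 = c9c1
  after D2: wrote 2B at 0x0e = e08c
  after D3: wrote 3B at 0x17 = 752ce0
  after D4: wrote 2B at 0x07 = 239a
  after D5: wrote 2B at 0x1e = 07cd
  after D6: wrote 2B at 0x04 = 07cd
query mem[0x18]=0x2c, mem[0x04]=0x07, mem[0x0e]=0xe0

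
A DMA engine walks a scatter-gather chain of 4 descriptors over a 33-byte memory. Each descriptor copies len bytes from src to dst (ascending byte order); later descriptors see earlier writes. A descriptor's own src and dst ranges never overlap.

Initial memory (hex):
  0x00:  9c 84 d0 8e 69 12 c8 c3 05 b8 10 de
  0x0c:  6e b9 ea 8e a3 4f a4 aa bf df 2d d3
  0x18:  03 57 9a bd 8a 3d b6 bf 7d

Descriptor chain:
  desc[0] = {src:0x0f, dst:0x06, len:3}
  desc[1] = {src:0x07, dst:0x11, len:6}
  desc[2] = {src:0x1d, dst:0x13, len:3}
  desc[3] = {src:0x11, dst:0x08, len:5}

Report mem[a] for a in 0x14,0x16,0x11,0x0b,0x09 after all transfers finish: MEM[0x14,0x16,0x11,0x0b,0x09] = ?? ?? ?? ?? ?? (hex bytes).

MEM[0x14,0x16,0x11,0x0b,0x09] = b6 6e a3 b6 4f

#0 dst[0x06+3] := {0x8e,0xa3,0x4f}
#1 dst[0x11+6] := {0xa3,0x4f,0xb8,0x10,0xde,0x6e}
#2 dst[0x13+3] := {0x3d,0xb6,0xbf}
#3 dst[0x08+5] := {0xa3,0x4f,0x3d,0xb6,0xbf}
query mem[0x14]=0xb6, mem[0x16]=0x6e, mem[0x11]=0xa3, mem[0x0b]=0xb6, mem[0x09]=0x4f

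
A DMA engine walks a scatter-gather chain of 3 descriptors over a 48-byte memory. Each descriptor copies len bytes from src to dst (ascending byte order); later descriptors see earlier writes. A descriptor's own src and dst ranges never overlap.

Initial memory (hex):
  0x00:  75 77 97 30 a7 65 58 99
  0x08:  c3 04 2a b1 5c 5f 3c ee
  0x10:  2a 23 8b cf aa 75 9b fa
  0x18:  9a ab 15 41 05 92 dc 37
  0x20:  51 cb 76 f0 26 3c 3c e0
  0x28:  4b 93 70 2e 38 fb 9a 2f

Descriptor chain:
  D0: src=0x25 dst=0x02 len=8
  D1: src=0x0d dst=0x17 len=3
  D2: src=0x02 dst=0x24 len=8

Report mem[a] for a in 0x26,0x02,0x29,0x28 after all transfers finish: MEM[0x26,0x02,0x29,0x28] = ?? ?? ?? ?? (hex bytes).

MEM[0x26,0x02,0x29,0x28] = e0 3c 70 93

#0 dst[0x02+8] := {0x3c,0x3c,0xe0,0x4b,0x93,0x70,0x2e,0x38}
#1 dst[0x17+3] := {0x5f,0x3c,0xee}
#2 dst[0x24+8] := {0x3c,0x3c,0xe0,0x4b,0x93,0x70,0x2e,0x38}
query mem[0x26]=0xe0, mem[0x02]=0x3c, mem[0x29]=0x70, mem[0x28]=0x93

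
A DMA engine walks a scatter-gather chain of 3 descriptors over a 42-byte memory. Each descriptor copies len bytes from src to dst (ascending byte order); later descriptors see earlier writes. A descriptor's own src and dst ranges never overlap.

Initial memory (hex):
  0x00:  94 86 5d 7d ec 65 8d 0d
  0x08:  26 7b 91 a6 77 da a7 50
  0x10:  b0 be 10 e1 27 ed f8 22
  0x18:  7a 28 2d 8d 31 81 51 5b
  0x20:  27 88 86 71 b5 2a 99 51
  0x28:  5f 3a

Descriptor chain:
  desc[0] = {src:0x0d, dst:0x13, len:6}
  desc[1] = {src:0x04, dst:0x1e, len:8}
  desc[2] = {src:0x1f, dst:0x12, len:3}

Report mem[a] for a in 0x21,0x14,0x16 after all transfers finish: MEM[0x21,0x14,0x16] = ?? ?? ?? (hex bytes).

MEM[0x21,0x14,0x16] = 0d 0d b0

[0] 0x0d->0x13 len=6 : da a7 50 b0 be 10
[1] 0x04->0x1e len=8 : ec 65 8d 0d 26 7b 91 a6
[2] 0x1f->0x12 len=3 : 65 8d 0d
query mem[0x21]=0x0d, mem[0x14]=0x0d, mem[0x16]=0xb0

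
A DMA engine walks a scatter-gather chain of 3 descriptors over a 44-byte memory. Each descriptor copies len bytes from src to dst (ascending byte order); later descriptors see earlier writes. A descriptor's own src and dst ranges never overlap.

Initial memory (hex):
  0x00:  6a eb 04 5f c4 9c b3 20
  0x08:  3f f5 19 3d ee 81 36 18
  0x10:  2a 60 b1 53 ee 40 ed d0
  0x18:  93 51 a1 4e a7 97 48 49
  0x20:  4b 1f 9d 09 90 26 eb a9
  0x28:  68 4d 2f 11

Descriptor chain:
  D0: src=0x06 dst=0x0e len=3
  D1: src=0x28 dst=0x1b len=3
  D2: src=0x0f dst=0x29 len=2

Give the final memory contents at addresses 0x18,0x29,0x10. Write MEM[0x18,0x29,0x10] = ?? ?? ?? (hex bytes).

[0] 0x06->0x0e len=3 : b3 20 3f
[1] 0x28->0x1b len=3 : 68 4d 2f
[2] 0x0f->0x29 len=2 : 20 3f
query mem[0x18]=0x93, mem[0x29]=0x20, mem[0x10]=0x3f

MEM[0x18,0x29,0x10] = 93 20 3f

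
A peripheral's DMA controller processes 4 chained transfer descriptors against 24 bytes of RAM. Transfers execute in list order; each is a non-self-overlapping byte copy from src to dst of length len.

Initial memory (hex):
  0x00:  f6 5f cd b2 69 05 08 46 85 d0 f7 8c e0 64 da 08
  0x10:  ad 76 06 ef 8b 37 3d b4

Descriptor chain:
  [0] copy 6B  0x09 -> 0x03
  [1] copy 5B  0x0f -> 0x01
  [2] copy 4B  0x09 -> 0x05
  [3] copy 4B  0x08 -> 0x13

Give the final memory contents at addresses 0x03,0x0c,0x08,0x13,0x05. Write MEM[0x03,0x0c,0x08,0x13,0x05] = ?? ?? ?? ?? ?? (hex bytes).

MEM[0x03,0x0c,0x08,0x13,0x05] = 76 e0 e0 e0 d0

  after D0: wrote 6B at 0x03 = d0f78ce064da
  after D1: wrote 5B at 0x01 = 08ad7606ef
  after D2: wrote 4B at 0x05 = d0f78ce0
  after D3: wrote 4B at 0x13 = e0d0f78c
query mem[0x03]=0x76, mem[0x0c]=0xe0, mem[0x08]=0xe0, mem[0x13]=0xe0, mem[0x05]=0xd0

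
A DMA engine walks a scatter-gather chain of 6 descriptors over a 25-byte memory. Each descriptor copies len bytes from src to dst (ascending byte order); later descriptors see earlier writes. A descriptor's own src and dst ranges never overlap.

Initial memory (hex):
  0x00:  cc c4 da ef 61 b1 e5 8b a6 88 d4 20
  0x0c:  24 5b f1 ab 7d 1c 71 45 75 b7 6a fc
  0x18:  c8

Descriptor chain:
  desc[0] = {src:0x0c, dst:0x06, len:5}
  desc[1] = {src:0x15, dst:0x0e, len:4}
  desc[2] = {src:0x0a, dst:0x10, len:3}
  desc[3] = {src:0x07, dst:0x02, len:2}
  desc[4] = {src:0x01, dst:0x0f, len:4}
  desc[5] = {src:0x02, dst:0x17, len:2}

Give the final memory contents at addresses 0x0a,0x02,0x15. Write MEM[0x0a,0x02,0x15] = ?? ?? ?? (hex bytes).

MEM[0x0a,0x02,0x15] = 7d 5b b7

#0 dst[0x06+5] := {0x24,0x5b,0xf1,0xab,0x7d}
#1 dst[0x0e+4] := {0xb7,0x6a,0xfc,0xc8}
#2 dst[0x10+3] := {0x7d,0x20,0x24}
#3 dst[0x02+2] := {0x5b,0xf1}
#4 dst[0x0f+4] := {0xc4,0x5b,0xf1,0x61}
#5 dst[0x17+2] := {0x5b,0xf1}
query mem[0x0a]=0x7d, mem[0x02]=0x5b, mem[0x15]=0xb7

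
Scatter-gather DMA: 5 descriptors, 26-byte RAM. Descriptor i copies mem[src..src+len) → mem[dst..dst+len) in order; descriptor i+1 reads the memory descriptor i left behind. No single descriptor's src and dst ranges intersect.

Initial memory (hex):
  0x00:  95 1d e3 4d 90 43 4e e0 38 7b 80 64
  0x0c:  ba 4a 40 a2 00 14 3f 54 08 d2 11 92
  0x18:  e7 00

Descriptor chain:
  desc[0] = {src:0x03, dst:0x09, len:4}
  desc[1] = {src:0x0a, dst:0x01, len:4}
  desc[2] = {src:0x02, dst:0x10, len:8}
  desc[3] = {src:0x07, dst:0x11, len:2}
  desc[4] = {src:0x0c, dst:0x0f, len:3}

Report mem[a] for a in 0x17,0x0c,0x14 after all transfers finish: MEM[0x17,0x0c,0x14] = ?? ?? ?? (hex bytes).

D0: mem[0x09..0x0c] <- [4d 90 43 4e]
D1: mem[0x01..0x04] <- [90 43 4e 4a]
D2: mem[0x10..0x17] <- [43 4e 4a 43 4e e0 38 4d]
D3: mem[0x11..0x12] <- [e0 38]
D4: mem[0x0f..0x11] <- [4e 4a 40]
query mem[0x17]=0x4d, mem[0x0c]=0x4e, mem[0x14]=0x4e

MEM[0x17,0x0c,0x14] = 4d 4e 4e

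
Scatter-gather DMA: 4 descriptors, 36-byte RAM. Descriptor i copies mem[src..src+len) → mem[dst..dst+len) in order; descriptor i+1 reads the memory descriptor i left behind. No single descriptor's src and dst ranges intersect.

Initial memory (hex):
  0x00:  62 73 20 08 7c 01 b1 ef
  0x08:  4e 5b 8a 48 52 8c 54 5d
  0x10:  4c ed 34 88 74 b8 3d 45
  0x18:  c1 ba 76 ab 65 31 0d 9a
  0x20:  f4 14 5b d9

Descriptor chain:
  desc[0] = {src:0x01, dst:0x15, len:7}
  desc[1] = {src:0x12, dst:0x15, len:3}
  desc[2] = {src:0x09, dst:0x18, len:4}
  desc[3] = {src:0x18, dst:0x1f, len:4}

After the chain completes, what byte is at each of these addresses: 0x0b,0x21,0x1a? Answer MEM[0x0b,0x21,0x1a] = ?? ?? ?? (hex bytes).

  after D0: wrote 7B at 0x15 = 7320087c01b1ef
  after D1: wrote 3B at 0x15 = 348874
  after D2: wrote 4B at 0x18 = 5b8a4852
  after D3: wrote 4B at 0x1f = 5b8a4852
query mem[0x0b]=0x48, mem[0x21]=0x48, mem[0x1a]=0x48

MEM[0x0b,0x21,0x1a] = 48 48 48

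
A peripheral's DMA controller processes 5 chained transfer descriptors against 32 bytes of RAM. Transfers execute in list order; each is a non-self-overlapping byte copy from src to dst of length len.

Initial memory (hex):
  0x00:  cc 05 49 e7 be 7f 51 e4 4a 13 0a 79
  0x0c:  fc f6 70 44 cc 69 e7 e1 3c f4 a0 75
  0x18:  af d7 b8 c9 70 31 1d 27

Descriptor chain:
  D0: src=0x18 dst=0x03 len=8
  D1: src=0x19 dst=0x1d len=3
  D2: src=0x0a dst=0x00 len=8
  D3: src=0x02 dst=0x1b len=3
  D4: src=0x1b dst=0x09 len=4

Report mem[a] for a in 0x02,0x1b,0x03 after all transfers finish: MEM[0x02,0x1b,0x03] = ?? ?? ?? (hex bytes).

MEM[0x02,0x1b,0x03] = fc fc f6

[0] 0x18->0x03 len=8 : af d7 b8 c9 70 31 1d 27
[1] 0x19->0x1d len=3 : d7 b8 c9
[2] 0x0a->0x00 len=8 : 27 79 fc f6 70 44 cc 69
[3] 0x02->0x1b len=3 : fc f6 70
[4] 0x1b->0x09 len=4 : fc f6 70 b8
query mem[0x02]=0xfc, mem[0x1b]=0xfc, mem[0x03]=0xf6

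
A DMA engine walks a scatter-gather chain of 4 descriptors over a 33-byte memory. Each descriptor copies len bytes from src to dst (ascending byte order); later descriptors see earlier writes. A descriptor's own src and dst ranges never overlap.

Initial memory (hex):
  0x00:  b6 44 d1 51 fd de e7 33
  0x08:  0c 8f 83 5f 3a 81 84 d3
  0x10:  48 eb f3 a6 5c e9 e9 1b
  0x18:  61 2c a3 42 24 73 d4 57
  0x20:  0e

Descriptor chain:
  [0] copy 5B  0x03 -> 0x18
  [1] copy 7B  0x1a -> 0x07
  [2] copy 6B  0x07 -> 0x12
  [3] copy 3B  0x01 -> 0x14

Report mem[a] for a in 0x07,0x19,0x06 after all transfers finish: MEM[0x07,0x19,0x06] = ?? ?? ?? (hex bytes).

D0: mem[0x18..0x1c] <- [51 fd de e7 33]
D1: mem[0x07..0x0d] <- [de e7 33 73 d4 57 0e]
D2: mem[0x12..0x17] <- [de e7 33 73 d4 57]
D3: mem[0x14..0x16] <- [44 d1 51]
query mem[0x07]=0xde, mem[0x19]=0xfd, mem[0x06]=0xe7

MEM[0x07,0x19,0x06] = de fd e7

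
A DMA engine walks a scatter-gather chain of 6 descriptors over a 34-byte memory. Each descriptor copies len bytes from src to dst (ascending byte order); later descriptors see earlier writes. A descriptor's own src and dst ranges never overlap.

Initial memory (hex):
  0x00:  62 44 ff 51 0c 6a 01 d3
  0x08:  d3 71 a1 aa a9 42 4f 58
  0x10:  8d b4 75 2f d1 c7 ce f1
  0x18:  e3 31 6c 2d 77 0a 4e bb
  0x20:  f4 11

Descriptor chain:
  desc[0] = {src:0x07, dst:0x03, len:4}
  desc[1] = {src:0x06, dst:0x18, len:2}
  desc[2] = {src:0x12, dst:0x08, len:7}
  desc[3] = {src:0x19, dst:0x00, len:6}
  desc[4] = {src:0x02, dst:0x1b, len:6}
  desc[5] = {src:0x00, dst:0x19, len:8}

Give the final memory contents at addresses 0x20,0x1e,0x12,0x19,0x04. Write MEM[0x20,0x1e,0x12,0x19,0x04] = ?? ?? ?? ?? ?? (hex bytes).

D0: mem[0x03..0x06] <- [d3 d3 71 a1]
D1: mem[0x18..0x19] <- [a1 d3]
D2: mem[0x08..0x0e] <- [75 2f d1 c7 ce f1 a1]
D3: mem[0x00..0x05] <- [d3 6c 2d 77 0a 4e]
D4: mem[0x1b..0x20] <- [2d 77 0a 4e a1 d3]
D5: mem[0x19..0x20] <- [d3 6c 2d 77 0a 4e a1 d3]
query mem[0x20]=0xd3, mem[0x1e]=0x4e, mem[0x12]=0x75, mem[0x19]=0xd3, mem[0x04]=0x0a

MEM[0x20,0x1e,0x12,0x19,0x04] = d3 4e 75 d3 0a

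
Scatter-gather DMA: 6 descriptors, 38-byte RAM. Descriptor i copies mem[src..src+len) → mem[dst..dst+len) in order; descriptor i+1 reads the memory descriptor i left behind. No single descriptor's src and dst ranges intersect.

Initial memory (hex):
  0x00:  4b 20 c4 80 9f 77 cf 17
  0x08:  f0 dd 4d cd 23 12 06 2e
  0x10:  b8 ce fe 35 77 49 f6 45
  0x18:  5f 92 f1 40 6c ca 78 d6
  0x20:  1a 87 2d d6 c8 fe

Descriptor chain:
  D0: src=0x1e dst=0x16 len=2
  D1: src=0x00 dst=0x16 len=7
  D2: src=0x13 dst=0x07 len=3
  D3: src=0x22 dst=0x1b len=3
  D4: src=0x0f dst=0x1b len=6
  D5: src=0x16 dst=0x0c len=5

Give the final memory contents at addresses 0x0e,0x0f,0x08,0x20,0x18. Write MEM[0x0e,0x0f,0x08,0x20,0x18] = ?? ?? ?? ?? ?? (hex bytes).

D0: mem[0x16..0x17] <- [78 d6]
D1: mem[0x16..0x1c] <- [4b 20 c4 80 9f 77 cf]
D2: mem[0x07..0x09] <- [35 77 49]
D3: mem[0x1b..0x1d] <- [2d d6 c8]
D4: mem[0x1b..0x20] <- [2e b8 ce fe 35 77]
D5: mem[0x0c..0x10] <- [4b 20 c4 80 9f]
query mem[0x0e]=0xc4, mem[0x0f]=0x80, mem[0x08]=0x77, mem[0x20]=0x77, mem[0x18]=0xc4

MEM[0x0e,0x0f,0x08,0x20,0x18] = c4 80 77 77 c4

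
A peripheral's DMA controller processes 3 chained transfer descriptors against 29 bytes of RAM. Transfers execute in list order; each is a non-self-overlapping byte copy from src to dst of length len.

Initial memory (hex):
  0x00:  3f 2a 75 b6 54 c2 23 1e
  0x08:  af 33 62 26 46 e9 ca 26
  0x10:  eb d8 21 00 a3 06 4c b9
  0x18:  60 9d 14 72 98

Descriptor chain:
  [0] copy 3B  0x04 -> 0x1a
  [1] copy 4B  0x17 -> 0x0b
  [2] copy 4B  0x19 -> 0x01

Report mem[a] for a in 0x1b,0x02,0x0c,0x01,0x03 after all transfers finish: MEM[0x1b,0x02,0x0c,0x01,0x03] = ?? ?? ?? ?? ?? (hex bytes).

MEM[0x1b,0x02,0x0c,0x01,0x03] = c2 54 60 9d c2

  after D0: wrote 3B at 0x1a = 54c223
  after D1: wrote 4B at 0x0b = b9609d54
  after D2: wrote 4B at 0x01 = 9d54c223
query mem[0x1b]=0xc2, mem[0x02]=0x54, mem[0x0c]=0x60, mem[0x01]=0x9d, mem[0x03]=0xc2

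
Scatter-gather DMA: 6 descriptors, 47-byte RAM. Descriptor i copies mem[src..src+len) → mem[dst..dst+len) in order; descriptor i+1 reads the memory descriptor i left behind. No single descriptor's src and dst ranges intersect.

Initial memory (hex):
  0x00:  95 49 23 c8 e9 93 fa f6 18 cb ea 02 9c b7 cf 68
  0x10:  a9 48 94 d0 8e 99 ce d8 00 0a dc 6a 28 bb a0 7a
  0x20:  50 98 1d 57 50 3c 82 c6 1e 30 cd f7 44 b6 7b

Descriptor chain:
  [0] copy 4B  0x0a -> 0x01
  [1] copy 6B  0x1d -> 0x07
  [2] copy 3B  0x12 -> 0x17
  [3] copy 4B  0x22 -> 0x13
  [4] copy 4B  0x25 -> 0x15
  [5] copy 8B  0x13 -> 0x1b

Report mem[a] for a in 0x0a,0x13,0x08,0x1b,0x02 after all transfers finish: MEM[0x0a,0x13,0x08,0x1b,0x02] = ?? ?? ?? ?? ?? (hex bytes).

MEM[0x0a,0x13,0x08,0x1b,0x02] = 50 1d a0 1d 02

D0: mem[0x01..0x04] <- [ea 02 9c b7]
D1: mem[0x07..0x0c] <- [bb a0 7a 50 98 1d]
D2: mem[0x17..0x19] <- [94 d0 8e]
D3: mem[0x13..0x16] <- [1d 57 50 3c]
D4: mem[0x15..0x18] <- [3c 82 c6 1e]
D5: mem[0x1b..0x22] <- [1d 57 3c 82 c6 1e 8e dc]
query mem[0x0a]=0x50, mem[0x13]=0x1d, mem[0x08]=0xa0, mem[0x1b]=0x1d, mem[0x02]=0x02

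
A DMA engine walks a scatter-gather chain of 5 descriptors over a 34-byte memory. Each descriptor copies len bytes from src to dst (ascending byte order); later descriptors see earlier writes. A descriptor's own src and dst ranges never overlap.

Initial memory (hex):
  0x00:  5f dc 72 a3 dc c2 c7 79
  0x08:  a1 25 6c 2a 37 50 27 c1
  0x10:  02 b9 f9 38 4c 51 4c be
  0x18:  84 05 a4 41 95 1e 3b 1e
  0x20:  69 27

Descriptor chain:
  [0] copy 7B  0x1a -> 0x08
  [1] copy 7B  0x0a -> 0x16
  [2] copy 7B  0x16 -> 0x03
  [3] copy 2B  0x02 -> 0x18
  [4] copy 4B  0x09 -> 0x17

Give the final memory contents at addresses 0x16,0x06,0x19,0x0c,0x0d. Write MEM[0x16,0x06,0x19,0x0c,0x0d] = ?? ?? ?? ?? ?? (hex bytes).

MEM[0x16,0x06,0x19,0x0c,0x0d] = 95 1e 1e 3b 1e

D0: mem[0x08..0x0e] <- [a4 41 95 1e 3b 1e 69]
D1: mem[0x16..0x1c] <- [95 1e 3b 1e 69 c1 02]
D2: mem[0x03..0x09] <- [95 1e 3b 1e 69 c1 02]
D3: mem[0x18..0x19] <- [72 95]
D4: mem[0x17..0x1a] <- [02 95 1e 3b]
query mem[0x16]=0x95, mem[0x06]=0x1e, mem[0x19]=0x1e, mem[0x0c]=0x3b, mem[0x0d]=0x1e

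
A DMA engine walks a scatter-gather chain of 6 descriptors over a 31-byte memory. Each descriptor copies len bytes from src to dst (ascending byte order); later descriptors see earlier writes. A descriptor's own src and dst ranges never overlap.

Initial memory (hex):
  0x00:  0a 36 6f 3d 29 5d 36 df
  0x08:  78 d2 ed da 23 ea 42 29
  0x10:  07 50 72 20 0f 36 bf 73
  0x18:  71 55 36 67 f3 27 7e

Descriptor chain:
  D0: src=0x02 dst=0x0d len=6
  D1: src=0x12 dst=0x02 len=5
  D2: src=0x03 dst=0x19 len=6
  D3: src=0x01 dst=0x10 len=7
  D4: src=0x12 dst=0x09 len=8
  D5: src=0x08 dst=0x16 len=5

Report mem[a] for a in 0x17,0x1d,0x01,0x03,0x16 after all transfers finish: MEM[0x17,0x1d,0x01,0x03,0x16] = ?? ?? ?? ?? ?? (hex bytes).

  after D0: wrote 6B at 0x0d = 6f3d295d36df
  after D1: wrote 5B at 0x02 = df200f36bf
  after D2: wrote 6B at 0x19 = 200f36bfdf78
  after D3: wrote 7B at 0x10 = 36df200f36bfdf
  after D4: wrote 8B at 0x09 = 200f36bfdf737120
  after D5: wrote 5B at 0x16 = 78200f36bf
query mem[0x17]=0x20, mem[0x1d]=0xdf, mem[0x01]=0x36, mem[0x03]=0x20, mem[0x16]=0x78

MEM[0x17,0x1d,0x01,0x03,0x16] = 20 df 36 20 78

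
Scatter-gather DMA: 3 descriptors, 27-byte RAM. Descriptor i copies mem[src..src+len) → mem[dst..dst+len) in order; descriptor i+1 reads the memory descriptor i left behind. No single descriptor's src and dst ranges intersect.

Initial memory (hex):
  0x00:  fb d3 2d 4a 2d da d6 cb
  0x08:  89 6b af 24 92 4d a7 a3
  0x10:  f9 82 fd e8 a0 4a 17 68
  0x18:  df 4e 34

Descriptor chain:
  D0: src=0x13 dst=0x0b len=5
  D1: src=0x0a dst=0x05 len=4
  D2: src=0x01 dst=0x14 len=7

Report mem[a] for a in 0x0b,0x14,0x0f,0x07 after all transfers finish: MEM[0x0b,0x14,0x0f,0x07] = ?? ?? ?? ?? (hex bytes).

  after D0: wrote 5B at 0x0b = e8a04a1768
  after D1: wrote 4B at 0x05 = afe8a04a
  after D2: wrote 7B at 0x14 = d32d4a2dafe8a0
query mem[0x0b]=0xe8, mem[0x14]=0xd3, mem[0x0f]=0x68, mem[0x07]=0xa0

MEM[0x0b,0x14,0x0f,0x07] = e8 d3 68 a0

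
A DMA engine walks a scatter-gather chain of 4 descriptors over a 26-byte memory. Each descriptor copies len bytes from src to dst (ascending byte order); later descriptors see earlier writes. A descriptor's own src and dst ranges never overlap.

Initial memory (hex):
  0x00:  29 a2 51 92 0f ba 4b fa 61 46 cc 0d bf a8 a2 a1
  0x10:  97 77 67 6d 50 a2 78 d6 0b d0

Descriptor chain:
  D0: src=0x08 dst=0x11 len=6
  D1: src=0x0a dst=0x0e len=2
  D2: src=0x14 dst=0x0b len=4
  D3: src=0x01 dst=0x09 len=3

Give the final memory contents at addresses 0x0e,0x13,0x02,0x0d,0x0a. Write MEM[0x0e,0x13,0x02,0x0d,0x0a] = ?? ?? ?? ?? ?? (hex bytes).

MEM[0x0e,0x13,0x02,0x0d,0x0a] = d6 cc 51 a8 51

D0: mem[0x11..0x16] <- [61 46 cc 0d bf a8]
D1: mem[0x0e..0x0f] <- [cc 0d]
D2: mem[0x0b..0x0e] <- [0d bf a8 d6]
D3: mem[0x09..0x0b] <- [a2 51 92]
query mem[0x0e]=0xd6, mem[0x13]=0xcc, mem[0x02]=0x51, mem[0x0d]=0xa8, mem[0x0a]=0x51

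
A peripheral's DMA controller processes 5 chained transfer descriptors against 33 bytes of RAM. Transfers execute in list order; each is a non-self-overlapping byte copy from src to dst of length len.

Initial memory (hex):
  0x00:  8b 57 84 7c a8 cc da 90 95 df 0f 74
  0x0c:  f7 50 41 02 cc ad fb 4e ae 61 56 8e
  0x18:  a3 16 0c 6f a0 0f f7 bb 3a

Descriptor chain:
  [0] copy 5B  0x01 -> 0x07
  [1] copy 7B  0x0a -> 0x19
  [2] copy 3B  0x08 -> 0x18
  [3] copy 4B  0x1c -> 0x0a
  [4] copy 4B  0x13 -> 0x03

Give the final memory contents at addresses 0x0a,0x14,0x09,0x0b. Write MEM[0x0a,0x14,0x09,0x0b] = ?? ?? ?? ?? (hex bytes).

[0] 0x01->0x07 len=5 : 57 84 7c a8 cc
[1] 0x0a->0x19 len=7 : a8 cc f7 50 41 02 cc
[2] 0x08->0x18 len=3 : 84 7c a8
[3] 0x1c->0x0a len=4 : 50 41 02 cc
[4] 0x13->0x03 len=4 : 4e ae 61 56
query mem[0x0a]=0x50, mem[0x14]=0xae, mem[0x09]=0x7c, mem[0x0b]=0x41

MEM[0x0a,0x14,0x09,0x0b] = 50 ae 7c 41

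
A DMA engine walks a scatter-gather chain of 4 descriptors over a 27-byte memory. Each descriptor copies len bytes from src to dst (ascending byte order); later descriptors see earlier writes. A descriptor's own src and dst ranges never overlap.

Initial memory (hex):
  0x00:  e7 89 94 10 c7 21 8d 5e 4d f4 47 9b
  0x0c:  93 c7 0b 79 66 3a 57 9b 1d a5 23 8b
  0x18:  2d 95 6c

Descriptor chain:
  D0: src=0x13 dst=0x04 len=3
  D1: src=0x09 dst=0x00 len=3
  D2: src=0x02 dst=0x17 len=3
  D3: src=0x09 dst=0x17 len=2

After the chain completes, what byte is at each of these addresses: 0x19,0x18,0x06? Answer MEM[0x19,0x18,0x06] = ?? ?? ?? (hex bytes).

MEM[0x19,0x18,0x06] = 9b 47 a5

#0 dst[0x04+3] := {0x9b,0x1d,0xa5}
#1 dst[0x00+3] := {0xf4,0x47,0x9b}
#2 dst[0x17+3] := {0x9b,0x10,0x9b}
#3 dst[0x17+2] := {0xf4,0x47}
query mem[0x19]=0x9b, mem[0x18]=0x47, mem[0x06]=0xa5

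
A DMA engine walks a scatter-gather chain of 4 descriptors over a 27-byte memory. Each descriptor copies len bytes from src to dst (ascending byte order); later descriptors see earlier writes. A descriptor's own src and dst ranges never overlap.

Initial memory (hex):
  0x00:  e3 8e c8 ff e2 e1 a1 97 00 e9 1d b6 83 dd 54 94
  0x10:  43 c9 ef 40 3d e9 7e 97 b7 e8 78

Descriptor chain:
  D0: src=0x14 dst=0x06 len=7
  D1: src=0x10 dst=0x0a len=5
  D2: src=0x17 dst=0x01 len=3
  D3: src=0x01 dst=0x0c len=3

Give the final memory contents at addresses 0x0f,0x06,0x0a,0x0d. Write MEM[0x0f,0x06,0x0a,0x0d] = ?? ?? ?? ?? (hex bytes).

D0: mem[0x06..0x0c] <- [3d e9 7e 97 b7 e8 78]
D1: mem[0x0a..0x0e] <- [43 c9 ef 40 3d]
D2: mem[0x01..0x03] <- [97 b7 e8]
D3: mem[0x0c..0x0e] <- [97 b7 e8]
query mem[0x0f]=0x94, mem[0x06]=0x3d, mem[0x0a]=0x43, mem[0x0d]=0xb7

MEM[0x0f,0x06,0x0a,0x0d] = 94 3d 43 b7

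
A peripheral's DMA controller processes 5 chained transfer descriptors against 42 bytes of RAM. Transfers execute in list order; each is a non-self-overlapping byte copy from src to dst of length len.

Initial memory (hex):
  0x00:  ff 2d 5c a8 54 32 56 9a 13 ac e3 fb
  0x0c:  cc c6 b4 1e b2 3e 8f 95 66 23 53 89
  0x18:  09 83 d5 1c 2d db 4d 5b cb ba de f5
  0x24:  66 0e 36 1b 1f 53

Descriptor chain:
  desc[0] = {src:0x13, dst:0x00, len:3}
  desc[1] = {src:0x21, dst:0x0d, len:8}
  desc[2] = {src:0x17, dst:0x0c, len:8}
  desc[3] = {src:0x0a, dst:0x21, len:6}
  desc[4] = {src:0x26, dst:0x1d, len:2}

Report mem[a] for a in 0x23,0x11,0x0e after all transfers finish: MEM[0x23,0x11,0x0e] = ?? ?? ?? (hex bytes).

#0 dst[0x00+3] := {0x95,0x66,0x23}
#1 dst[0x0d+8] := {0xba,0xde,0xf5,0x66,0x0e,0x36,0x1b,0x1f}
#2 dst[0x0c+8] := {0x89,0x09,0x83,0xd5,0x1c,0x2d,0xdb,0x4d}
#3 dst[0x21+6] := {0xe3,0xfb,0x89,0x09,0x83,0xd5}
#4 dst[0x1d+2] := {0xd5,0x1b}
query mem[0x23]=0x89, mem[0x11]=0x2d, mem[0x0e]=0x83

MEM[0x23,0x11,0x0e] = 89 2d 83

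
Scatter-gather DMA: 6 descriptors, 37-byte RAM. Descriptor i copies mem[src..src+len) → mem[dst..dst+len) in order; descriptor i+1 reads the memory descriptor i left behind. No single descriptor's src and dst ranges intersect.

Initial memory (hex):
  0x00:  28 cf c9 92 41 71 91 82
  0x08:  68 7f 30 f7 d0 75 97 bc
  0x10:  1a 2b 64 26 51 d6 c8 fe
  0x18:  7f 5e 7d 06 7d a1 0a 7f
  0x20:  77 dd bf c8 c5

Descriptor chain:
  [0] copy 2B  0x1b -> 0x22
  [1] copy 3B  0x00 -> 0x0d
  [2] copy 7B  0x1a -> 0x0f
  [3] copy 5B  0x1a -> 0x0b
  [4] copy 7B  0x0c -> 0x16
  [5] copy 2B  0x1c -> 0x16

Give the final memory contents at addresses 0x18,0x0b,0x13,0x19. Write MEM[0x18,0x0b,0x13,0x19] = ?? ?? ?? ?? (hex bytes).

MEM[0x18,0x0b,0x13,0x19] = a1 7d 0a 0a

  after D0: wrote 2B at 0x22 = 067d
  after D1: wrote 3B at 0x0d = 28cfc9
  after D2: wrote 7B at 0x0f = 7d067da10a7f77
  after D3: wrote 5B at 0x0b = 7d067da10a
  after D4: wrote 7B at 0x16 = 067da10a067da1
  after D5: wrote 2B at 0x16 = a1a1
query mem[0x18]=0xa1, mem[0x0b]=0x7d, mem[0x13]=0x0a, mem[0x19]=0x0a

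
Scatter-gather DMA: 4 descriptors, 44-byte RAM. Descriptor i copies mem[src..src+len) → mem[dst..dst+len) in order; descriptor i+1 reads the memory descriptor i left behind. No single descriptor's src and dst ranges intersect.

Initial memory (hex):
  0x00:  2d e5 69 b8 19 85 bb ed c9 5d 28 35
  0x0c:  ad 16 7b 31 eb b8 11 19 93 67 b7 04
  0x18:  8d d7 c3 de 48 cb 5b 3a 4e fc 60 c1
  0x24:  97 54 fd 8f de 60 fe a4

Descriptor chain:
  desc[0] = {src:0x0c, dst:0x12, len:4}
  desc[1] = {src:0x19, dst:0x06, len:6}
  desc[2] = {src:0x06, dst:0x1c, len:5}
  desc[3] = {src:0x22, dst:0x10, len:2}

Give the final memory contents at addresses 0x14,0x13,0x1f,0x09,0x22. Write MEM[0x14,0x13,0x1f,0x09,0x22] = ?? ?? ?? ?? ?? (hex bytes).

#0 dst[0x12+4] := {0xad,0x16,0x7b,0x31}
#1 dst[0x06+6] := {0xd7,0xc3,0xde,0x48,0xcb,0x5b}
#2 dst[0x1c+5] := {0xd7,0xc3,0xde,0x48,0xcb}
#3 dst[0x10+2] := {0x60,0xc1}
query mem[0x14]=0x7b, mem[0x13]=0x16, mem[0x1f]=0x48, mem[0x09]=0x48, mem[0x22]=0x60

MEM[0x14,0x13,0x1f,0x09,0x22] = 7b 16 48 48 60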